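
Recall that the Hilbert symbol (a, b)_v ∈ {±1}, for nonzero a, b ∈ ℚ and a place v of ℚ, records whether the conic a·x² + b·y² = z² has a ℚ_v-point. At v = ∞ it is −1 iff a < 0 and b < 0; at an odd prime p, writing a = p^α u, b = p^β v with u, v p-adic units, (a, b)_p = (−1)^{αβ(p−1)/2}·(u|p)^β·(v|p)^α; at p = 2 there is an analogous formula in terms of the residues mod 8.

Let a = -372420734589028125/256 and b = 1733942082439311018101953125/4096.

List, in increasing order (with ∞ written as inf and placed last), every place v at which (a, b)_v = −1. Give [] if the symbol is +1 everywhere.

[3, 11, 13, 23]

(a, b) ≡ (-28405, 4389) mod (ℚ^×)²; places V = {2, 3, 5, 7, 11, 13, 19, 23, ∞}.
(a,b)_19: α=3, u≡4; β=5, v≡15 (mod 19); (4|19)=+1, (15|19)=-1; sign (−1)^1·+1^5·-1^3 = +1.
(a,b)_11: α=4, u≡8; β=7, v≡9 (mod 11); (8|11)=-1, (9|11)=+1; sign (−1)^0·-1^7·+1^4 = -1.
(a,b)_3: α=4, u≡2; β=1, v≡2 (mod 3); (2|3)=-1, (2|3)=-1; sign (−1)^0·-1^1·-1^4 = -1.
(a,b)_∞: sgn(-28405)=−, sgn(4389)=+, so +1.
(a,b)_23: α=1, u≡14; β=2, v≡10 (mod 23); (14|23)=-1, (10|23)=-1; sign (−1)^0·-1^2·-1^1 = -1.
(a,b)_2: α=-8, β=-12; u≡3, v≡5 (mod 8); ε(u)ε(v)=1·0, αω(v)=-8·1, βω(u)=-12·1; sum ≡ 0  ⇒  +1.
(a,b)_5: α=5, u≡1; β=8, v≡1 (mod 5); (1|5)=+1, (1|5)=+1; sign (−1)^0·+1^8·+1^5 = +1.
(a,b)_7: α=2, u≡4; β=3, v≡2 (mod 7); (4|7)=+1, (2|7)=+1; sign (−1)^0·+1^3·+1^2 = +1.
(a,b)_13: α=1, u≡4; β=2, v≡7 (mod 13); (4|13)=+1, (7|13)=-1; sign (−1)^0·+1^2·-1^1 = -1.
Ram(-28405, 4389) = {3, 11, 13, 23}; no ℚ_3-point on the conic.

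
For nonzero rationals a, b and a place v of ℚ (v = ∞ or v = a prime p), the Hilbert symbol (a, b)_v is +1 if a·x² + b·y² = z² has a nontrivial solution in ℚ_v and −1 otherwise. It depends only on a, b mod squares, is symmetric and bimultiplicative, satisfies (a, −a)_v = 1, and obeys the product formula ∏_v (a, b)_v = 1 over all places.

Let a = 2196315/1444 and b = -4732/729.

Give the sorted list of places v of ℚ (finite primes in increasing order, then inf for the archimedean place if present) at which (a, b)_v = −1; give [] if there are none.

[5, 17]

(a, b) ≡ (27115, -7) mod (ℚ^×)²; places V = {2, 3, 5, 7, 11, 13, 17, 19, 29, ∞}.
(a,b)_17: α=1, u≡5; β=0, v≡3 (mod 17); (5|17)=-1, (3|17)=-1; sign (−1)^0·-1^0·-1^1 = -1.
(a,b)_2: α=-2, β=2; u≡3, v≡1 (mod 8); ε(u)ε(v)=1·0, αω(v)=-2·0, βω(u)=2·1; sum ≡ 0  ⇒  +1.
(a,b)_29: α=1, u≡7; β=0, v≡6 (mod 29); (7|29)=+1, (6|29)=+1; sign (−1)^0·+1^0·+1^1 = +1.
(a,b)_∞: sgn(27115)=+, sgn(-7)=−, so +1.
(a,b)_13: α=0, u≡4; β=2, v≡11 (mod 13); (4|13)=+1, (11|13)=-1; sign (−1)^0·+1^2·-1^0 = +1.
(a,b)_7: α=0, u≡1; β=1, v≡3 (mod 7); (1|7)=+1, (3|7)=-1; sign (−1)^0·+1^1·-1^0 = +1.
(a,b)_11: α=1, u≡5; β=0, v≡3 (mod 11); (5|11)=+1, (3|11)=+1; sign (−1)^0·+1^0·+1^1 = +1.
(a,b)_19: α=-2, u≡12; β=0, v≡8 (mod 19); (12|19)=-1, (8|19)=-1; sign (−1)^0·-1^0·-1^-2 = +1.
(a,b)_3: α=4, u≡1; β=-6, v≡2 (mod 3); (1|3)=+1, (2|3)=-1; sign (−1)^0·+1^-6·-1^4 = +1.
(a,b)_5: α=1, u≡2; β=0, v≡2 (mod 5); (2|5)=-1, (2|5)=-1; sign (−1)^0·-1^0·-1^1 = -1.
(27115, -7 / ℚ) ramifies at {5, 17}: a division algebra.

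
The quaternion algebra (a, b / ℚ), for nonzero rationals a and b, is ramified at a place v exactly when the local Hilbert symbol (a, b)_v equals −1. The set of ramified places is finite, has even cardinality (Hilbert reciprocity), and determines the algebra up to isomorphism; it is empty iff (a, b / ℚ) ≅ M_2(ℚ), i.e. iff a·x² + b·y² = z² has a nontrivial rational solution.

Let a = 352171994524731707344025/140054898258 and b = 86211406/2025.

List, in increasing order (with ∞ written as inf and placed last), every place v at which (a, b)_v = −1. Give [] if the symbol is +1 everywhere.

[]

(a, b) ≡ (322, 46) mod (ℚ^×)²; places V = {2, 3, 5, 7, 11, 23, 31, 37, ∞}.
(a,b)_31: α=2, u≡26; β=0, v≡22 (mod 31); (26|31)=-1, (22|31)=-1; sign (−1)^0·-1^0·-1^2 = +1.
(a,b)_7: α=3, u≡2; β=0, v≡4 (mod 7); (2|7)=+1, (4|7)=+1; sign (−1)^0·+1^0·+1^3 = +1.
(a,b)_2: α=-1, β=1; u≡1, v≡7 (mod 8); ε(u)ε(v)=0·1, αω(v)=-1·0, βω(u)=1·0; sum ≡ 0  ⇒  +1.
(a,b)_23: α=3, u≡14; β=1, v≡12 (mod 23); (14|23)=-1, (12|23)=+1; sign (−1)^1·-1^1·+1^3 = +1.
(a,b)_∞: sgn(322)=+, sgn(46)=+, so +1.
(a,b)_37: α=8, u≡34; β=4, v≡25 (mod 37); (34|37)=+1, (25|37)=+1; sign (−1)^0·+1^4·+1^8 = +1.
(a,b)_3: α=-14, u≡1; β=-4, v≡1 (mod 3); (1|3)=+1, (1|3)=+1; sign (−1)^0·+1^-4·+1^-14 = +1.
(a,b)_5: α=2, u≡2; β=-2, v≡1 (mod 5); (2|5)=-1, (1|5)=+1; sign (−1)^0·-1^-2·+1^2 = +1.
(a,b)_11: α=-4, u≡5; β=0, v≡6 (mod 11); (5|11)=+1, (6|11)=-1; sign (−1)^0·+1^0·-1^-4 = +1.
Ram(a, b) = ∅: the form 322·x² + 46·y² − z² is isotropic over every ℚ_v, so by Hasse–Minkowski it is isotropic over ℚ.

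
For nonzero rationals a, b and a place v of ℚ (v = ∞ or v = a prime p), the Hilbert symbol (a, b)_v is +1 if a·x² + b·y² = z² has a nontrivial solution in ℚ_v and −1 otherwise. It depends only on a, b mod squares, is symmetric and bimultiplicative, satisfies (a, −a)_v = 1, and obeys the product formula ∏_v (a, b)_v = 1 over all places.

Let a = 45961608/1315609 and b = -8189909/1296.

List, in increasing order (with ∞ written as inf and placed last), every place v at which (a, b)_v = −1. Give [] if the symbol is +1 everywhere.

[2, 17, 19, 43]

Mod squares: a ≡ 1938, b ≡ -989. Check v ∈ {∞, 2, 3, 7, 11, 13, 17, 19, 23, 31, 37, 43}.
v=37: a=37^-2·(≡14), b=37^0·(≡4) mod 37; (14|37)=-1, (4|37)=+1; (−1)^{-2·0·18}·(-1)^0·(+1)^-2 = +1.
v=17: a=17^1·(≡14), b=17^0·(≡7) mod 17; (14|17)=-1, (7|17)=-1; (−1)^{1·0·8}·(-1)^0·(-1)^1 = -1.
v=31: a=31^-2·(≡28), b=31^0·(≡29) mod 31; (28|31)=+1, (29|31)=-1; (−1)^{-2·0·15}·(+1)^0·(-1)^-2 = +1.
v=7: a=7^2·(≡6), b=7^2·(≡5) mod 7; (6|7)=-1, (5|7)=-1; (−1)^{2·2·3}·(-1)^2·(-1)^2 = +1.
v=19: a=19^1·(≡6), b=19^0·(≡15) mod 19; (6|19)=+1, (15|19)=-1; (−1)^{1·0·9}·(+1)^0·(-1)^1 = -1.
v=43: a=43^0·(≡19), b=43^1·(≡26) mod 43; (19|43)=-1, (26|43)=-1; (−1)^{0·1·21}·(-1)^1·(-1)^0 = -1.
v=13: a=13^0·(≡12), b=13^2·(≡9) mod 13; (12|13)=+1, (9|13)=+1; (−1)^{0·2·6}·(+1)^2·(+1)^0 = +1.
v=∞: 1938 > 0 and -989 < 0  ⇒  (a,b)_∞ = +1.
v=11: a=11^2·(≡2), b=11^0·(≡1) mod 11; (2|11)=-1, (1|11)=+1; (−1)^{2·0·5}·(-1)^0·(+1)^2 = +1.
v=2: v_2(a)=3, v_2(b)=-4; units ≡ 1, 3 (mod 8); ε·ε+αω+βω = 0·1+3·1+-4·0 ≡ 1  ⇒  (a,b)_2 = -1.
v=3: a=3^1·(≡1), b=3^-4·(≡1) mod 3; (1|3)=+1, (1|3)=+1; (−1)^{1·-4·1}·(+1)^-4·(+1)^1 = +1.
v=23: a=23^0·(≡2), b=23^1·(≡9) mod 23; (2|23)=+1, (9|23)=+1; (−1)^{0·1·11}·(+1)^1·(+1)^0 = +1.
|Ram(1938, -989)| = 4, even; anisotropic at {2, 17, 19, 43}.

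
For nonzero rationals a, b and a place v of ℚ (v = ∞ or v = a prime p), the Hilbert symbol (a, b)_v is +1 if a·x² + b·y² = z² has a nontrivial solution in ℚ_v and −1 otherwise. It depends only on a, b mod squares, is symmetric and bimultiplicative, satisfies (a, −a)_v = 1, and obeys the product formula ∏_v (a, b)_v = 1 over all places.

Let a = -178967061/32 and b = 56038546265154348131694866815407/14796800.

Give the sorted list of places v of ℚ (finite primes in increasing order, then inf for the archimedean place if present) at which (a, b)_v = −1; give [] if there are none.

[31, 41]

Mod squares: a ≡ -811642, b ≡ 554979854. Check v ∈ {∞, 2, 3, 5, 7, 11, 13, 17, 19, 31, 41, 47, 53}.
v=11: a=11^0·(≡9), b=11^1·(≡4) mod 11; (9|11)=+1, (4|11)=+1; (−1)^{0·1·5}·(+1)^1·(+1)^0 = +1.
v=3: a=3^2·(≡2), b=3^12·(≡2) mod 3; (2|3)=-1, (2|3)=-1; (−1)^{2·12·1}·(-1)^12·(-1)^2 = +1.
v=17: a=17^0·(≡10), b=17^-2·(≡2) mod 17; (10|17)=-1, (2|17)=+1; (−1)^{0·-2·8}·(-1)^-2·(+1)^0 = +1.
v=2: v_2(a)=-5, v_2(b)=-11; units ≡ 3, 7 (mod 8); ε·ε+αω+βω = 1·1+-5·0+-11·1 ≡ 0  ⇒  (a,b)_2 = +1.
v=5: a=5^0·(≡2), b=5^-2·(≡1) mod 5; (2|5)=-1, (1|5)=+1; (−1)^{0·-2·2}·(-1)^-2·(+1)^0 = +1.
v=31: a=31^1·(≡30), b=31^4·(≡26) mod 31; (30|31)=-1, (26|31)=-1; (−1)^{1·4·15}·(-1)^4·(-1)^1 = -1.
v=41: a=41^0·(≡24), b=41^1·(≡26) mod 41; (24|41)=-1, (26|41)=-1; (−1)^{0·1·20}·(-1)^1·(-1)^0 = -1.
v=53: a=53^1·(≡48), b=53^3·(≡26) mod 53; (48|53)=-1, (26|53)=-1; (−1)^{1·3·26}·(-1)^3·(-1)^1 = +1.
v=∞: -811642 < 0 and 554979854 > 0  ⇒  (a,b)_∞ = +1.
v=13: a=13^1·(≡5), b=13^3·(≡2) mod 13; (5|13)=-1, (2|13)=-1; (−1)^{1·3·6}·(-1)^3·(-1)^1 = +1.
v=7: a=7^2·(≡2), b=7^4·(≡1) mod 7; (2|7)=+1, (1|7)=+1; (−1)^{2·4·3}·(+1)^4·(+1)^2 = +1.
v=47: a=47^0·(≡37), b=47^1·(≡6) mod 47; (37|47)=+1, (6|47)=+1; (−1)^{0·1·23}·(+1)^1·(+1)^0 = +1.
v=19: a=19^1·(≡2), b=19^3·(≡7) mod 19; (2|19)=-1, (7|19)=+1; (−1)^{1·3·9}·(-1)^3·(+1)^1 = +1.
|Ram(-811642, 554979854)| = 2, even; anisotropic at {31, 41}.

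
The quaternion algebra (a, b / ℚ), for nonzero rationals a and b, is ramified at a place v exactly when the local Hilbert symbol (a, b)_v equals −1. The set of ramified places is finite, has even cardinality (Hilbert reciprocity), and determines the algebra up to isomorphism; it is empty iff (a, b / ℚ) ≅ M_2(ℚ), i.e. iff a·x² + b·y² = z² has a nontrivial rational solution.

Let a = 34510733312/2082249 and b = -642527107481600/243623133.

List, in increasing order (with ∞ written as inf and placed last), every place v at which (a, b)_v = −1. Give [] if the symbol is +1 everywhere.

Mod squares: a ≡ 17, b ≡ -4862. Check v ∈ {∞, 2, 3, 5, 11, 13, 17, 37}.
v=13: a=13^-2·(≡12), b=13^-3·(≡3) mod 13; (12|13)=+1, (3|13)=+1; (−1)^{-2·-3·6}·(+1)^-3·(+1)^-2 = +1.
v=11: a=11^2·(≡2), b=11^1·(≡1) mod 11; (2|11)=-1, (1|11)=+1; (−1)^{2·1·5}·(-1)^1·(+1)^2 = -1.
v=37: a=37^-2·(≡18), b=37^-2·(≡2) mod 37; (18|37)=-1, (2|37)=-1; (−1)^{-2·-2·18}·(-1)^-2·(-1)^-2 = +1.
v=5: a=5^0·(≡3), b=5^2·(≡2) mod 5; (3|5)=-1, (2|5)=-1; (−1)^{0·2·2}·(-1)^2·(-1)^0 = +1.
v=2: v_2(a)=24, v_2(b)=37; units ≡ 1, 1 (mod 8); ε·ε+αω+βω = 0·0+24·0+37·0 ≡ 0  ⇒  (a,b)_2 = +1.
v=3: a=3^-2·(≡2), b=3^-4·(≡1) mod 3; (2|3)=-1, (1|3)=+1; (−1)^{-2·-4·1}·(-1)^-4·(+1)^-2 = +1.
v=17: a=17^1·(≡9), b=17^1·(≡12) mod 17; (9|17)=+1, (12|17)=-1; (−1)^{1·1·8}·(+1)^1·(-1)^1 = -1.
v=∞: 17 > 0 and -4862 < 0  ⇒  (a,b)_∞ = +1.
|Ram(17, -4862)| = 2, even; anisotropic at {11, 17}.

[11, 17]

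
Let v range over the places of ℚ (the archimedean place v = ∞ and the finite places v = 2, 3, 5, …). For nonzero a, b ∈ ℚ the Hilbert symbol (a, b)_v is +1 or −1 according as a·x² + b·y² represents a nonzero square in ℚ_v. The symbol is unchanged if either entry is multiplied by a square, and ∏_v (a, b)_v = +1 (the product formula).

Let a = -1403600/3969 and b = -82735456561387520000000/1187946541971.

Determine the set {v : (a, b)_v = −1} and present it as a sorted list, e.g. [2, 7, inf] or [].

[17, inf]

(a, b) ≡ (-29, -1030370) mod (ℚ^×)²; places V = {2, 3, 5, 7, 11, 17, 19, 29, ∞}.
(a,b)_29: α=1, u≡7; β=3, v≡25 (mod 29); (7|29)=+1, (25|29)=+1; sign (−1)^0·+1^3·+1^1 = +1.
(a,b)_∞: sgn(-29)=−, sgn(-1030370)=−, so -1.
(a,b)_17: α=0, u≡7; β=1, v≡5 (mod 17); (7|17)=-1, (5|17)=-1; sign (−1)^0·-1^1·-1^0 = -1.
(a,b)_11: α=2, u≡3; β=7, v≡6 (mod 11); (3|11)=+1, (6|11)=-1; sign (−1)^0·+1^7·-1^2 = +1.
(a,b)_3: α=-4, u≡1; β=-12, v≡1 (mod 3); (1|3)=+1, (1|3)=+1; sign (−1)^0·+1^-12·+1^-4 = +1.
(a,b)_2: α=4, β=17; u≡3, v≡7 (mod 8); ε(u)ε(v)=1·1, αω(v)=4·0, βω(u)=17·1; sum ≡ 0  ⇒  +1.
(a,b)_5: α=2, u≡4; β=7, v≡4 (mod 5); (4|5)=+1, (4|5)=+1; sign (−1)^0·+1^7·+1^2 = +1.
(a,b)_19: α=0, u≡16; β=-1, v≡2 (mod 19); (16|19)=+1, (2|19)=-1; sign (−1)^0·+1^-1·-1^0 = +1.
(a,b)_7: α=-2, u≡3; β=-6, v≡1 (mod 7); (3|7)=-1, (1|7)=+1; sign (−1)^0·-1^-6·+1^-2 = +1.
|Ram(-29, -1030370)| = 2, even; anisotropic at {17, ∞}.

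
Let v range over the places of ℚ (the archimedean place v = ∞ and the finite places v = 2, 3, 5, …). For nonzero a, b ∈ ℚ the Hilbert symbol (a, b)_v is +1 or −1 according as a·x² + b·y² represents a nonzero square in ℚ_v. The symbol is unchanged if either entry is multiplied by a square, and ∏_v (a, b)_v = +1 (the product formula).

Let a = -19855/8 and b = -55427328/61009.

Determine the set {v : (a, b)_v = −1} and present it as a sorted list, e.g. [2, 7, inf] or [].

Mod squares: a ≡ -110, b ≡ -33. Check v ∈ {∞, 2, 3, 5, 11, 13, 19}.
v=11: a=11^1·(≡4), b=11^1·(≡7) mod 11; (4|11)=+1, (7|11)=-1; (−1)^{1·1·5}·(+1)^1·(-1)^1 = +1.
v=19: a=19^2·(≡5), b=19^-2·(≡17) mod 19; (5|19)=+1, (17|19)=+1; (−1)^{2·-2·9}·(+1)^-2·(+1)^2 = +1.
v=13: a=13^0·(≡6), b=13^-2·(≡7) mod 13; (6|13)=-1, (7|13)=-1; (−1)^{0·-2·6}·(-1)^-2·(-1)^0 = +1.
v=3: a=3^0·(≡1), b=3^9·(≡1) mod 3; (1|3)=+1, (1|3)=+1; (−1)^{0·9·1}·(+1)^9·(+1)^0 = +1.
v=∞: -110 < 0 and -33 < 0  ⇒  (a,b)_∞ = -1.
v=2: v_2(a)=-3, v_2(b)=8; units ≡ 1, 7 (mod 8); ε·ε+αω+βω = 0·1+-3·0+8·0 ≡ 0  ⇒  (a,b)_2 = +1.
v=5: a=5^1·(≡3), b=5^0·(≡3) mod 5; (3|5)=-1, (3|5)=-1; (−1)^{1·0·2}·(-1)^0·(-1)^1 = -1.
(-110, -33 / ℚ) ramifies at {5, ∞}: a division algebra.

[5, inf]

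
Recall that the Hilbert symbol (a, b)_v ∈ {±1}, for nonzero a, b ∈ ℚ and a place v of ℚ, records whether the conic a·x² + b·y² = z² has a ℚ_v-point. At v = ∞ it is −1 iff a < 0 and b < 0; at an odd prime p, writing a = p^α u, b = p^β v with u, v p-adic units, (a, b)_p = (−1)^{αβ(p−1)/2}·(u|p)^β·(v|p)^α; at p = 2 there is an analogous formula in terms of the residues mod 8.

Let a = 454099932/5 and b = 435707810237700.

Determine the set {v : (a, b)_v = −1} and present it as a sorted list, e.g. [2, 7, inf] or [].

[5, 13]

Mod squares: a ≡ 715, b ≡ 33. Check v ∈ {∞, 2, 3, 5, 7, 11, 13}.
v=13: a=13^1·(≡10), b=13^2·(≡11) mod 13; (10|13)=+1, (11|13)=-1; (−1)^{1·2·6}·(+1)^2·(-1)^1 = -1.
v=3: a=3^8·(≡1), b=3^3·(≡2) mod 3; (1|3)=+1, (2|3)=-1; (−1)^{8·3·1}·(+1)^3·(-1)^8 = +1.
v=5: a=5^-1·(≡2), b=5^2·(≡3) mod 5; (2|5)=-1, (3|5)=-1; (−1)^{-1·2·2}·(-1)^2·(-1)^-1 = -1.
v=2: v_2(a)=2, v_2(b)=2; units ≡ 3, 1 (mod 8); ε·ε+αω+βω = 1·0+2·0+2·1 ≡ 0  ⇒  (a,b)_2 = +1.
v=∞: 715 > 0 and 33 > 0  ⇒  (a,b)_∞ = +1.
v=7: a=7^0·(≡4), b=7^2·(≡6) mod 7; (4|7)=+1, (6|7)=-1; (−1)^{0·2·3}·(+1)^2·(-1)^0 = +1.
v=11: a=11^3·(≡8), b=11^7·(≡1) mod 11; (8|11)=-1, (1|11)=+1; (−1)^{3·7·5}·(-1)^7·(+1)^3 = +1.
|Ram(715, 33)| = 2, even; anisotropic at {5, 13}.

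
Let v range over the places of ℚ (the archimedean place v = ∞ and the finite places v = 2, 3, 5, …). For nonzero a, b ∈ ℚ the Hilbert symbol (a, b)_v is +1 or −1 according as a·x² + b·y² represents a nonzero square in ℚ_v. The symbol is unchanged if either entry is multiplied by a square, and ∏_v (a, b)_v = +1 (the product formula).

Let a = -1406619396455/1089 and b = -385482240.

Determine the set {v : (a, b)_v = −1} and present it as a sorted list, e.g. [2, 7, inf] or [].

[5, 11, 13, inf]

(a, b) ≡ (-455, -110) mod (ℚ^×)²; places V = {2, 3, 5, 7, 11, 13, 47, ∞}.
(a,b)_11: α=-2, u≡10; β=1, v≡4 (mod 11); (10|11)=-1, (4|11)=+1; sign (−1)^0·-1^1·+1^-2 = -1.
(a,b)_13: α=5, u≡9; β=2, v≡7 (mod 13); (9|13)=+1, (7|13)=-1; sign (−1)^0·+1^2·-1^5 = -1.
(a,b)_∞: sgn(-455)=−, sgn(-110)=−, so -1.
(a,b)_2: α=0, β=9; u≡1, v≡1 (mod 8); ε(u)ε(v)=0·0, αω(v)=0·0, βω(u)=9·0; sum ≡ 0  ⇒  +1.
(a,b)_3: α=-2, u≡1; β=4, v≡1 (mod 3); (1|3)=+1, (1|3)=+1; sign (−1)^0·+1^4·+1^-2 = +1.
(a,b)_7: α=3, u≡5; β=0, v≡4 (mod 7); (5|7)=-1, (4|7)=+1; sign (−1)^0·-1^0·+1^3 = +1.
(a,b)_5: α=1, u≡1; β=1, v≡2 (mod 5); (1|5)=+1, (2|5)=-1; sign (−1)^0·+1^1·-1^1 = -1.
(a,b)_47: α=2, u≡26; β=0, v≡10 (mod 47); (26|47)=-1, (10|47)=-1; sign (−1)^0·-1^0·-1^2 = +1.
|Ram(-455, -110)| = 4, even; anisotropic at {5, 11, 13, ∞}.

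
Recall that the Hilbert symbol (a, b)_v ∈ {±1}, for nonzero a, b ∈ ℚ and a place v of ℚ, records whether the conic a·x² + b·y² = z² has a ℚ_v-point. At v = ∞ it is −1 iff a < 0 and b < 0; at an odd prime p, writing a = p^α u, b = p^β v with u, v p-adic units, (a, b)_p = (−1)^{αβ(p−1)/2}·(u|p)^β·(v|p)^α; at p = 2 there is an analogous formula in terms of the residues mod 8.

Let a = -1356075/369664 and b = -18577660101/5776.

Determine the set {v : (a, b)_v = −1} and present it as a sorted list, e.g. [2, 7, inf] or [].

(a, b) ≡ (-123, -153534381) mod (ℚ^×)²; places V = {2, 3, 5, 7, 11, 13, 19, 29, 41, 43, ∞}.
(a,b)_29: α=0, u≡23; β=1, v≡9 (mod 29); (23|29)=+1, (9|29)=+1; sign (−1)^0·+1^1·+1^0 = +1.
(a,b)_41: α=1, u≡22; β=1, v≡14 (mod 41); (22|41)=-1, (14|41)=-1; sign (−1)^0·-1^1·-1^1 = +1.
(a,b)_∞: sgn(-123)=−, sgn(-153534381)=−, so -1.
(a,b)_43: α=0, u≡10; β=1, v≡17 (mod 43); (10|43)=+1, (17|43)=+1; sign (−1)^0·+1^1·+1^0 = +1.
(a,b)_5: α=2, u≡3; β=0, v≡4 (mod 5); (3|5)=-1, (4|5)=+1; sign (−1)^0·-1^0·+1^2 = +1.
(a,b)_13: α=0, u≡8; β=1, v≡7 (mod 13); (8|13)=-1, (7|13)=-1; sign (−1)^0·-1^1·-1^0 = -1.
(a,b)_2: α=-10, β=-4; u≡5, v≡3 (mod 8); ε(u)ε(v)=0·1, αω(v)=-10·1, βω(u)=-4·1; sum ≡ 0  ⇒  +1.
(a,b)_19: α=-2, u≡13; β=-2, v≡8 (mod 19); (13|19)=-1, (8|19)=-1; sign (−1)^0·-1^-2·-1^-2 = +1.
(a,b)_3: α=3, u≡1; β=1, v≡1 (mod 3); (1|3)=+1, (1|3)=+1; sign (−1)^1·+1^1·+1^3 = -1.
(a,b)_7: α=2, u≡3; β=1, v≡4 (mod 7); (3|7)=-1, (4|7)=+1; sign (−1)^0·-1^1·+1^2 = -1.
(a,b)_11: α=0, u≡3; β=3, v≡9 (mod 11); (3|11)=+1, (9|11)=+1; sign (−1)^0·+1^3·+1^0 = +1.
(-123, -153534381 / ℚ) ramifies at {3, 7, 13, ∞}: a division algebra.

[3, 7, 13, inf]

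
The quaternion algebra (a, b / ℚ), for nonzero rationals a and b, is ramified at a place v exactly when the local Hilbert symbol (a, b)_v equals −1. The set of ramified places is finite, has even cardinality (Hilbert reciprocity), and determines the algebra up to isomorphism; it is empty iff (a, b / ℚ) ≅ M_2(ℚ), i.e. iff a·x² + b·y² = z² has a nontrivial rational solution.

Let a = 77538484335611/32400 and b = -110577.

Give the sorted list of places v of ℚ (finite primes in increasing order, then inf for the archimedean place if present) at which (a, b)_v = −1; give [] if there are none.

[2, 3, 31, 41]

(a, b) ≡ (899, -110577) mod (ℚ^×)²; places V = {2, 3, 5, 13, 19, 29, 31, 41, ∞}.
(a,b)_13: α=2, u≡11; β=0, v≡1 (mod 13); (11|13)=-1, (1|13)=+1; sign (−1)^0·-1^0·+1^2 = +1.
(a,b)_3: α=-4, u≡2; β=1, v≡2 (mod 3); (2|3)=-1, (2|3)=-1; sign (−1)^0·-1^1·-1^-4 = -1.
(a,b)_19: α=2, u≡6; β=0, v≡3 (mod 19); (6|19)=+1, (3|19)=-1; sign (−1)^0·+1^0·-1^2 = +1.
(a,b)_5: α=-2, u≡1; β=0, v≡3 (mod 5); (1|5)=+1, (3|5)=-1; sign (−1)^0·+1^0·-1^-2 = +1.
(a,b)_31: α=1, u≡26; β=1, v≡29 (mod 31); (26|31)=-1, (29|31)=-1; sign (−1)^1·-1^1·-1^1 = -1.
(a,b)_2: α=-4, β=0; u≡3, v≡7 (mod 8); ε(u)ε(v)=1·1, αω(v)=-4·0, βω(u)=0·1; sum ≡ 1  ⇒  -1.
(a,b)_∞: sgn(899)=+, sgn(-110577)=−, so +1.
(a,b)_41: α=2, u≡6; β=1, v≡9 (mod 41); (6|41)=-1, (9|41)=+1; sign (−1)^0·-1^1·+1^2 = -1.
(a,b)_29: α=3, u≡2; β=1, v≡15 (mod 29); (2|29)=-1, (15|29)=-1; sign (−1)^0·-1^1·-1^3 = +1.
|Ram(899, -110577)| = 4, even; anisotropic at {2, 3, 31, 41}.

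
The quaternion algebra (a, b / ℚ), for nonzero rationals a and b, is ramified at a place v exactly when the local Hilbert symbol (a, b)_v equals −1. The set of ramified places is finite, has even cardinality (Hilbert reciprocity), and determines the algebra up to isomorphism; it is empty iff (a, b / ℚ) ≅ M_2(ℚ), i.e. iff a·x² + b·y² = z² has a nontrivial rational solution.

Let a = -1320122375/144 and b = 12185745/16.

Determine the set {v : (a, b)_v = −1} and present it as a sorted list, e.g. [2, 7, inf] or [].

[11, 13]

(a, b) ≡ (-312455, 72105) mod (ℚ^×)²; places V = {2, 3, 5, 11, 13, 19, 23, ∞}.
(a,b)_∞: sgn(-312455)=−, sgn(72105)=+, so +1.
(a,b)_11: α=1, u≡8; β=1, v≡8 (mod 11); (8|11)=-1, (8|11)=-1; sign (−1)^1·-1^1·-1^1 = -1.
(a,b)_23: α=1, u≡6; β=1, v≡15 (mod 23); (6|23)=+1, (15|23)=-1; sign (−1)^1·+1^1·-1^1 = +1.
(a,b)_2: α=-4, β=-4; u≡1, v≡1 (mod 8); ε(u)ε(v)=0·0, αω(v)=-4·0, βω(u)=-4·0; sum ≡ 0  ⇒  +1.
(a,b)_5: α=3, u≡4; β=1, v≡4 (mod 5); (4|5)=+1, (4|5)=+1; sign (−1)^0·+1^1·+1^3 = +1.
(a,b)_3: α=-2, u≡1; β=1, v≡2 (mod 3); (1|3)=+1, (2|3)=-1; sign (−1)^0·+1^1·-1^-2 = +1.
(a,b)_13: α=3, u≡11; β=2, v≡11 (mod 13); (11|13)=-1, (11|13)=-1; sign (−1)^0·-1^2·-1^3 = -1.
(a,b)_19: α=1, u≡4; β=1, v≡3 (mod 19); (4|19)=+1, (3|19)=-1; sign (−1)^1·+1^1·-1^1 = +1.
|Ram(-312455, 72105)| = 2, even; anisotropic at {11, 13}.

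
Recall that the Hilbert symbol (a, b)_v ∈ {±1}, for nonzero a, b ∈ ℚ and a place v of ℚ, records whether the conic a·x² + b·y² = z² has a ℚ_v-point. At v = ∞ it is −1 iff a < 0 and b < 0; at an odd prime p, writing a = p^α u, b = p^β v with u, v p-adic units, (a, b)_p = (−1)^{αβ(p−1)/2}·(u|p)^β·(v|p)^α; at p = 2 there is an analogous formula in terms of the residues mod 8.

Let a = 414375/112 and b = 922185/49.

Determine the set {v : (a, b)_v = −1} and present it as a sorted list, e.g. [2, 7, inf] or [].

(a, b) ≡ (4641, 1265) mod (ℚ^×)²; places V = {2, 3, 5, 7, 11, 13, 17, 23, ∞}.
(a,b)_5: α=4, u≡4; β=1, v≡3 (mod 5); (4|5)=+1, (3|5)=-1; sign (−1)^0·+1^1·-1^4 = +1.
(a,b)_17: α=1, u≡15; β=0, v≡7 (mod 17); (15|17)=+1, (7|17)=-1; sign (−1)^0·+1^0·-1^1 = -1.
(a,b)_7: α=-1, u≡5; β=-2, v≡5 (mod 7); (5|7)=-1, (5|7)=-1; sign (−1)^0·-1^-2·-1^-1 = -1.
(a,b)_2: α=-4, β=0; u≡1, v≡1 (mod 8); ε(u)ε(v)=0·0, αω(v)=-4·0, βω(u)=0·0; sum ≡ 0  ⇒  +1.
(a,b)_23: α=0, u≡13; β=1, v≡2 (mod 23); (13|23)=+1, (2|23)=+1; sign (−1)^0·+1^1·+1^0 = +1.
(a,b)_∞: sgn(4641)=+, sgn(1265)=+, so +1.
(a,b)_11: α=0, u≡8; β=1, v≡3 (mod 11); (8|11)=-1, (3|11)=+1; sign (−1)^0·-1^1·+1^0 = -1.
(a,b)_13: α=1, u≡8; β=0, v≡3 (mod 13); (8|13)=-1, (3|13)=+1; sign (−1)^0·-1^0·+1^1 = +1.
(a,b)_3: α=1, u≡2; β=6, v≡2 (mod 3); (2|3)=-1, (2|3)=-1; sign (−1)^0·-1^6·-1^1 = -1.
|Ram(4641, 1265)| = 4, even; anisotropic at {3, 7, 11, 17}.

[3, 7, 11, 17]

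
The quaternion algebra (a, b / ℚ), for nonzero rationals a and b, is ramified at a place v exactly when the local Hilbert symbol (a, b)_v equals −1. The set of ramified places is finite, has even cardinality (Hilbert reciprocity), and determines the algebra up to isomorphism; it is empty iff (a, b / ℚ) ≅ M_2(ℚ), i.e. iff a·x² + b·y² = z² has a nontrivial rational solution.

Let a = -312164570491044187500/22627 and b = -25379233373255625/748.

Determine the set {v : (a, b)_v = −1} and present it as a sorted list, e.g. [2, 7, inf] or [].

[41, inf]

(a, b) ≡ (-561, -7667) mod (ℚ^×)²; places V = {2, 3, 5, 11, 17, 29, 31, 41, ∞}.
(a,b)_2: α=2, β=-2; u≡7, v≡5 (mod 8); ε(u)ε(v)=1·0, αω(v)=2·1, βω(u)=-2·0; sum ≡ 0  ⇒  +1.
(a,b)_3: α=7, u≡2; β=6, v≡1 (mod 3); (2|3)=-1, (1|3)=+1; sign (−1)^0·-1^6·+1^7 = +1.
(a,b)_11: α=-3, u≡9; β=-1, v≡8 (mod 11); (9|11)=+1, (8|11)=-1; sign (−1)^1·+1^-1·-1^-3 = +1.
(a,b)_31: α=2, u≡20; β=2, v≡11 (mod 31); (20|31)=+1, (11|31)=-1; sign (−1)^0·+1^2·-1^2 = +1.
(a,b)_17: α=-1, u≡4; β=-1, v≡4 (mod 17); (4|17)=+1, (4|17)=+1; sign (−1)^0·+1^-1·+1^-1 = +1.
(a,b)_29: α=2, u≡3; β=2, v≡10 (mod 29); (3|29)=-1, (10|29)=-1; sign (−1)^0·-1^2·-1^2 = +1.
(a,b)_41: α=4, u≡26; β=3, v≡40 (mod 41); (26|41)=-1, (40|41)=+1; sign (−1)^0·-1^3·+1^4 = -1.
(a,b)_5: α=6, u≡1; β=4, v≡2 (mod 5); (1|5)=+1, (2|5)=-1; sign (−1)^0·+1^4·-1^6 = +1.
(a,b)_∞: sgn(-561)=−, sgn(-7667)=−, so -1.
(-561, -7667 / ℚ) ramifies at {41, ∞}: a division algebra.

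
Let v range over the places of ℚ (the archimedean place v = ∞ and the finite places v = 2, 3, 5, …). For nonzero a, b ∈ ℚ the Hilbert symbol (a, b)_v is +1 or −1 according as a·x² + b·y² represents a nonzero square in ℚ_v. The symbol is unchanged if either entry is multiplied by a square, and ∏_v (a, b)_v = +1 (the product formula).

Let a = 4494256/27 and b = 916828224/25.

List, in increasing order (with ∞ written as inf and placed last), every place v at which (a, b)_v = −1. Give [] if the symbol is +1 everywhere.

Mod squares: a ≡ 842673, b ≡ 49569. Check v ∈ {∞, 2, 3, 5, 13, 17, 31, 41}.
v=5: a=5^0·(≡3), b=5^-2·(≡4) mod 5; (3|5)=-1, (4|5)=+1; (−1)^{0·-2·2}·(-1)^-2·(+1)^0 = +1.
v=41: a=41^1·(≡13), b=41^1·(≡4) mod 41; (13|41)=-1, (4|41)=+1; (−1)^{1·1·20}·(-1)^1·(+1)^1 = -1.
v=17: a=17^1·(≡12), b=17^2·(≡10) mod 17; (12|17)=-1, (10|17)=-1; (−1)^{1·2·8}·(-1)^2·(-1)^1 = -1.
v=∞: 842673 > 0 and 49569 > 0  ⇒  (a,b)_∞ = +1.
v=13: a=13^1·(≡3), b=13^1·(≡12) mod 13; (3|13)=+1, (12|13)=+1; (−1)^{1·1·6}·(+1)^1·(+1)^1 = +1.
v=31: a=31^1·(≡26), b=31^1·(≡2) mod 31; (26|31)=-1, (2|31)=+1; (−1)^{1·1·15}·(-1)^1·(+1)^1 = +1.
v=3: a=3^-3·(≡1), b=3^1·(≡2) mod 3; (1|3)=+1, (2|3)=-1; (−1)^{-3·1·1}·(+1)^1·(-1)^-3 = +1.
v=2: v_2(a)=4, v_2(b)=6; units ≡ 1, 1 (mod 8); ε·ε+αω+βω = 0·0+4·0+6·0 ≡ 0  ⇒  (a,b)_2 = +1.
|Ram(842673, 49569)| = 2, even; anisotropic at {17, 41}.

[17, 41]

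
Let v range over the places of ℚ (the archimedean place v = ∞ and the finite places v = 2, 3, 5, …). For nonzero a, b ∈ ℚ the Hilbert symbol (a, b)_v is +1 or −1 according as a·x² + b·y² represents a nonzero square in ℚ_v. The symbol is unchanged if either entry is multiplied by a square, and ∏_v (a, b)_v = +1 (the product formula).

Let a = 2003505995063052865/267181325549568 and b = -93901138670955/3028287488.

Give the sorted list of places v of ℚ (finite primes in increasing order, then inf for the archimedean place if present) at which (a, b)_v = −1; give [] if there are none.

[2, 3, 5, 11]

(a, b) ≡ (1155, -2310) mod (ℚ^×)²; places V = {2, 3, 5, 7, 11, 19, 23, ∞}.
(a,b)_7: α=5, u≡1; β=5, v≡6 (mod 7); (1|7)=+1, (6|7)=-1; sign (−1)^1·+1^5·-1^5 = +1.
(a,b)_11: α=5, u≡6; β=3, v≡8 (mod 11); (6|11)=-1, (8|11)=-1; sign (−1)^1·-1^3·-1^5 = -1.
(a,b)_19: α=0, u≡3; β=-2, v≡10 (mod 19); (3|19)=-1, (10|19)=-1; sign (−1)^0·-1^-2·-1^0 = +1.
(a,b)_3: α=-5, u≡1; β=1, v≡1 (mod 3); (1|3)=+1, (1|3)=+1; sign (−1)^1·+1^1·+1^-5 = -1.
(a,b)_∞: sgn(1155)=+, sgn(-2310)=−, so +1.
(a,b)_5: α=1, u≡1; β=1, v≡3 (mod 5); (1|5)=+1, (3|5)=-1; sign (−1)^0·+1^1·-1^1 = -1.
(a,b)_23: α=6, u≡10; β=4, v≡16 (mod 23); (10|23)=-1, (16|23)=+1; sign (−1)^0·-1^4·+1^6 = +1.
(a,b)_2: α=-40, β=-23; u≡3, v≡5 (mod 8); ε(u)ε(v)=1·0, αω(v)=-40·1, βω(u)=-23·1; sum ≡ 1  ⇒  -1.
|Ram(1155, -2310)| = 4, even; anisotropic at {2, 3, 5, 11}.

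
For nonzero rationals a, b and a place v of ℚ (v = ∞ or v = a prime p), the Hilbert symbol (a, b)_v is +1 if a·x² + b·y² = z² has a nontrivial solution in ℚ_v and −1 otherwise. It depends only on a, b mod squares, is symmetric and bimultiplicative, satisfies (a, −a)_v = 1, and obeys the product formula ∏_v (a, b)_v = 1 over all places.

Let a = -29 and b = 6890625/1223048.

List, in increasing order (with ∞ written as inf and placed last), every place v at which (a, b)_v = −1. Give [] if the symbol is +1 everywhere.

Mod squares: a ≡ -29, b ≡ 2. Check v ∈ {∞, 2, 3, 5, 7, 17, 23, 29}.
v=23: a=23^0·(≡17), b=23^-2·(≡18) mod 23; (17|23)=-1, (18|23)=+1; (−1)^{0·-2·11}·(-1)^-2·(+1)^0 = +1.
v=2: v_2(a)=0, v_2(b)=-3; units ≡ 3, 1 (mod 8); ε·ε+αω+βω = 1·0+0·0+-3·1 ≡ 1  ⇒  (a,b)_2 = -1.
v=5: a=5^0·(≡1), b=5^6·(≡2) mod 5; (1|5)=+1, (2|5)=-1; (−1)^{0·6·2}·(+1)^6·(-1)^0 = +1.
v=3: a=3^0·(≡1), b=3^2·(≡2) mod 3; (1|3)=+1, (2|3)=-1; (−1)^{0·2·1}·(+1)^2·(-1)^0 = +1.
v=17: a=17^0·(≡5), b=17^-2·(≡2) mod 17; (5|17)=-1, (2|17)=+1; (−1)^{0·-2·8}·(-1)^-2·(+1)^0 = +1.
v=7: a=7^0·(≡6), b=7^2·(≡2) mod 7; (6|7)=-1, (2|7)=+1; (−1)^{0·2·3}·(-1)^2·(+1)^0 = +1.
v=29: a=29^1·(≡28), b=29^0·(≡11) mod 29; (28|29)=+1, (11|29)=-1; (−1)^{1·0·14}·(+1)^0·(-1)^1 = -1.
v=∞: -29 < 0 and 2 > 0  ⇒  (a,b)_∞ = +1.
Ram(-29, 2) = {2, 29}; no ℚ_2-point on the conic.

[2, 29]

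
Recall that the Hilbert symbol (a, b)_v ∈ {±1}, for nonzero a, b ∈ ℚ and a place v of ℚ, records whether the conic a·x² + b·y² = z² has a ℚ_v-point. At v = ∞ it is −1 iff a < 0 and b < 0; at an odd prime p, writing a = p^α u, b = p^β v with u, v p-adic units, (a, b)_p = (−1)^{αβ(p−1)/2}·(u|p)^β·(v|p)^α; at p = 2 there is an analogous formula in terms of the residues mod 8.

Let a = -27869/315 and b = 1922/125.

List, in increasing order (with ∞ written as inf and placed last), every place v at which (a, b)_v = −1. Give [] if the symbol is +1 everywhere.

[7, 29]

(a, b) ≡ (-1015, 10) mod (ℚ^×)²; places V = {2, 3, 5, 7, 29, 31, ∞}.
(a,b)_3: α=-2, u≡2; β=0, v≡1 (mod 3); (2|3)=-1, (1|3)=+1; sign (−1)^0·-1^0·+1^-2 = +1.
(a,b)_5: α=-1, u≡2; β=-3, v≡2 (mod 5); (2|5)=-1, (2|5)=-1; sign (−1)^0·-1^-3·-1^-1 = +1.
(a,b)_∞: sgn(-1015)=−, sgn(10)=+, so +1.
(a,b)_2: α=0, β=1; u≡1, v≡5 (mod 8); ε(u)ε(v)=0·0, αω(v)=0·1, βω(u)=1·0; sum ≡ 0  ⇒  +1.
(a,b)_31: α=2, u≡19; β=2, v≡2 (mod 31); (19|31)=+1, (2|31)=+1; sign (−1)^0·+1^2·+1^2 = +1.
(a,b)_7: α=-1, u≡4; β=0, v≡3 (mod 7); (4|7)=+1, (3|7)=-1; sign (−1)^0·+1^0·-1^-1 = -1.
(a,b)_29: α=1, u≡1; β=0, v≡17 (mod 29); (1|29)=+1, (17|29)=-1; sign (−1)^0·+1^0·-1^1 = -1.
(-1015, 10 / ℚ) ramifies at {7, 29}: a division algebra.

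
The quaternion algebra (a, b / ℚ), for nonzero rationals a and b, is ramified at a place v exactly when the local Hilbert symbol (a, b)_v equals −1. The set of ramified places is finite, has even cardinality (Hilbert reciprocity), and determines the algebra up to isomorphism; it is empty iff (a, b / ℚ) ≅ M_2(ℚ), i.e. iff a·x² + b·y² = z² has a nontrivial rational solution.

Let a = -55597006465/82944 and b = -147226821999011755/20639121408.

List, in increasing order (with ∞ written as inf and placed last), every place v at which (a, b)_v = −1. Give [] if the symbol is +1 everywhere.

(a, b) ≡ (-13585, -62985) mod (ℚ^×)²; places V = {2, 3, 5, 7, 11, 13, 17, 19, ∞}.
(a,b)_11: α=1, u≡2; β=2, v≡4 (mod 11); (2|11)=-1, (4|11)=+1; sign (−1)^0·-1^2·+1^1 = +1.
(a,b)_∞: sgn(-13585)=−, sgn(-62985)=−, so -1.
(a,b)_2: α=-10, β=-20; u≡7, v≡7 (mod 8); ε(u)ε(v)=1·1, αω(v)=-10·0, βω(u)=-20·0; sum ≡ 1  ⇒  -1.
(a,b)_7: α=2, u≡1; β=4, v≡1 (mod 7); (1|7)=+1, (1|7)=+1; sign (−1)^0·+1^4·+1^2 = +1.
(a,b)_3: α=-4, u≡2; β=-9, v≡2 (mod 3); (2|3)=-1, (2|3)=-1; sign (−1)^0·-1^-9·-1^-4 = -1.
(a,b)_5: α=1, u≡3; β=1, v≡3 (mod 5); (3|5)=-1, (3|5)=-1; sign (−1)^0·-1^1·-1^1 = +1.
(a,b)_13: α=1, u≡11; β=1, v≡1 (mod 13); (11|13)=-1, (1|13)=+1; sign (−1)^0·-1^1·+1^1 = -1.
(a,b)_17: α=4, u≡4; β=7, v≡16 (mod 17); (4|17)=+1, (16|17)=+1; sign (−1)^0·+1^7·+1^4 = +1.
(a,b)_19: α=1, u≡6; β=1, v≡15 (mod 19); (6|19)=+1, (15|19)=-1; sign (−1)^1·+1^1·-1^1 = +1.
Ram(-13585, -62985) = {2, 3, 13, ∞}; no ℚ_2-point on the conic.

[2, 3, 13, inf]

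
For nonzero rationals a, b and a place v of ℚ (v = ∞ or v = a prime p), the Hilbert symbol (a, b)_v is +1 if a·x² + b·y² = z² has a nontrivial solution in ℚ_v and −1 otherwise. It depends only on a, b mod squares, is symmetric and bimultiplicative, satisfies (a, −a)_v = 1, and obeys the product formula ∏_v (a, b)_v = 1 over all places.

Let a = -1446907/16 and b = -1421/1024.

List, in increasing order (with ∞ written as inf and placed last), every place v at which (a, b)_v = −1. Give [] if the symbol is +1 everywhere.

Mod squares: a ≡ -1446907, b ≡ -29. Check v ∈ {∞, 2, 7, 11, 19, 23, 29, 43}.
v=23: a=23^1·(≡17), b=23^0·(≡10) mod 23; (17|23)=-1, (10|23)=-1; (−1)^{1·0·11}·(-1)^0·(-1)^1 = -1.
v=29: a=29^0·(≡3), b=29^1·(≡1) mod 29; (3|29)=-1, (1|29)=+1; (−1)^{0·1·14}·(-1)^1·(+1)^0 = -1.
v=43: a=43^1·(≡12), b=43^0·(≡11) mod 43; (12|43)=-1, (11|43)=+1; (−1)^{1·0·21}·(-1)^0·(+1)^1 = +1.
v=19: a=19^1·(≡13), b=19^0·(≡17) mod 19; (13|19)=-1, (17|19)=+1; (−1)^{1·0·9}·(-1)^0·(+1)^1 = +1.
v=7: a=7^1·(≡1), b=7^2·(≡3) mod 7; (1|7)=+1, (3|7)=-1; (−1)^{1·2·3}·(+1)^2·(-1)^1 = -1.
v=2: v_2(a)=-4, v_2(b)=-10; units ≡ 5, 3 (mod 8); ε·ε+αω+βω = 0·1+-4·1+-10·1 ≡ 0  ⇒  (a,b)_2 = +1.
v=∞: -1446907 < 0 and -29 < 0  ⇒  (a,b)_∞ = -1.
v=11: a=11^1·(≡9), b=11^0·(≡9) mod 11; (9|11)=+1, (9|11)=+1; (−1)^{1·0·5}·(+1)^0·(+1)^1 = +1.
Ram(-1446907, -29) = {7, 23, 29, ∞}; no ℚ_7-point on the conic.

[7, 23, 29, inf]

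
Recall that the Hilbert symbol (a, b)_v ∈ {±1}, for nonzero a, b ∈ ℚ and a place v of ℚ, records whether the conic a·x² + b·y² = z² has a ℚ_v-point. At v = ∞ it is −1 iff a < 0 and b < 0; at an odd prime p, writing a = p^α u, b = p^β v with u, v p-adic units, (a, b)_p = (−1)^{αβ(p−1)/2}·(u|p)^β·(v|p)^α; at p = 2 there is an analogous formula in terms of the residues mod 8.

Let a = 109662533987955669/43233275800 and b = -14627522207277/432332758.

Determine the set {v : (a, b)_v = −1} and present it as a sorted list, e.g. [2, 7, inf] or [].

(a, b) ≡ (462, -7854) mod (ℚ^×)²; places V = {2, 3, 5, 7, 11, 13, 17, 31, ∞}.
(a,b)_11: α=-3, u≡5; β=-3, v≡1 (mod 11); (5|11)=+1, (1|11)=+1; sign (−1)^1·+1^-3·+1^-3 = -1.
(a,b)_7: α=7, u≡5; β=5, v≡3 (mod 7); (5|7)=-1, (3|7)=-1; sign (−1)^1·-1^5·-1^7 = -1.
(a,b)_13: α=-2, u≡6; β=-2, v≡7 (mod 13); (6|13)=-1, (7|13)=-1; sign (−1)^0·-1^-2·-1^-2 = +1.
(a,b)_17: α=4, u≡11; β=3, v≡12 (mod 17); (11|17)=-1, (12|17)=-1; sign (−1)^0·-1^3·-1^4 = -1.
(a,b)_∞: sgn(462)=+, sgn(-7854)=−, so +1.
(a,b)_3: α=13, u≡1; β=11, v≡1 (mod 3); (1|3)=+1, (1|3)=+1; sign (−1)^1·+1^11·+1^13 = -1.
(a,b)_31: α=-2, u≡19; β=-2, v≡8 (mod 31); (19|31)=+1, (8|31)=+1; sign (−1)^0·+1^-2·+1^-2 = +1.
(a,b)_2: α=-3, β=-1; u≡7, v≡1 (mod 8); ε(u)ε(v)=1·0, αω(v)=-3·0, βω(u)=-1·0; sum ≡ 0  ⇒  +1.
(a,b)_5: α=-2, u≡2; β=0, v≡1 (mod 5); (2|5)=-1, (1|5)=+1; sign (−1)^0·-1^0·+1^-2 = +1.
|Ram(462, -7854)| = 4, even; anisotropic at {3, 7, 11, 17}.

[3, 7, 11, 17]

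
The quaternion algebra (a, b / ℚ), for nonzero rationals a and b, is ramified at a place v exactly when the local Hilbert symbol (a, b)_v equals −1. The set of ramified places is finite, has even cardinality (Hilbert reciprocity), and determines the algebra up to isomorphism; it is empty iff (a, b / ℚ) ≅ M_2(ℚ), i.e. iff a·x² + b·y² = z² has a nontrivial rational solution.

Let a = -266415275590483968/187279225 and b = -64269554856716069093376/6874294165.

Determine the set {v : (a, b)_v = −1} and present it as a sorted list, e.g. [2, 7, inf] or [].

Mod squares: a ≡ -849927, b ≡ -264893915. Check v ∈ {∞, 2, 3, 5, 7, 11, 13, 17, 19, 23, 31, 37}.
v=7: a=7^-2·(≡6), b=7^0·(≡1) mod 7; (6|7)=-1, (1|7)=+1; (−1)^{-2·0·3}·(-1)^0·(+1)^-2 = +1.
v=∞: -849927 < 0 and -264893915 < 0  ⇒  (a,b)_∞ = -1.
v=13: a=13^1·(≡8), b=13^1·(≡7) mod 13; (8|13)=-1, (7|13)=-1; (−1)^{1·1·6}·(-1)^1·(-1)^1 = +1.
v=3: a=3^15·(≡2), b=3^20·(≡1) mod 3; (2|3)=-1, (1|3)=+1; (−1)^{15·20·1}·(-1)^20·(+1)^15 = +1.
v=11: a=11^0·(≡8), b=11^1·(≡9) mod 11; (8|11)=-1, (9|11)=+1; (−1)^{0·1·5}·(-1)^1·(+1)^0 = -1.
v=31: a=31^1·(≡5), b=31^1·(≡11) mod 31; (5|31)=+1, (11|31)=-1; (−1)^{1·1·15}·(+1)^1·(-1)^1 = +1.
v=2: v_2(a)=16, v_2(b)=14; units ≡ 1, 5 (mod 8); ε·ε+αω+βω = 0·0+16·1+14·0 ≡ 0  ⇒  (a,b)_2 = +1.
v=37: a=37^1·(≡2), b=37^1·(≡6) mod 37; (2|37)=-1, (6|37)=-1; (−1)^{1·1·18}·(-1)^1·(-1)^1 = +1.
v=5: a=5^-2·(≡3), b=5^-1·(≡3) mod 5; (3|5)=-1, (3|5)=-1; (−1)^{-2·-1·2}·(-1)^-1·(-1)^-2 = -1.
v=19: a=19^1·(≡2), b=19^3·(≡1) mod 19; (2|19)=-1, (1|19)=+1; (−1)^{1·3·9}·(-1)^3·(+1)^1 = +1.
v=17: a=17^-2·(≡5), b=17^-3·(≡2) mod 17; (5|17)=-1, (2|17)=+1; (−1)^{-2·-3·8}·(-1)^-3·(+1)^-2 = -1.
v=23: a=23^-2·(≡14), b=23^-4·(≡13) mod 23; (14|23)=-1, (13|23)=+1; (−1)^{-2·-4·11}·(-1)^-4·(+1)^-2 = +1.
Ram(-849927, -264893915) = {5, 11, 17, ∞}; no ℚ_5-point on the conic.

[5, 11, 17, inf]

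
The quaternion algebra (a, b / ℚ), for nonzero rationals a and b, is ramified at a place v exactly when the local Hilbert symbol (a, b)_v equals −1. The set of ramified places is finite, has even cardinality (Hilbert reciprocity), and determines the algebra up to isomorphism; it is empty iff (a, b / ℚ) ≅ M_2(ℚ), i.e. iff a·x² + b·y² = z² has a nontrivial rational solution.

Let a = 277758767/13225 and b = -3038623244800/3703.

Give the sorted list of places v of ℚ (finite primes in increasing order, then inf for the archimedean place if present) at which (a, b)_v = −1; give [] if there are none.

[7, 13]

(a, b) ≡ (47, -162526) mod (ℚ^×)²; places V = {2, 5, 7, 11, 13, 17, 19, 23, 47, ∞}.
(a,b)_47: α=1, u≡12; β=1, v≡11 (mod 47); (12|47)=+1, (11|47)=-1; sign (−1)^1·+1^1·-1^1 = +1.
(a,b)_23: α=-2, u≡13; β=-2, v≡14 (mod 23); (13|23)=+1, (14|23)=-1; sign (−1)^0·+1^-2·-1^-2 = +1.
(a,b)_19: α=0, u≡9; β=1, v≡12 (mod 19); (9|19)=+1, (12|19)=-1; sign (−1)^0·+1^1·-1^0 = +1.
(a,b)_2: α=0, β=9; u≡7, v≡1 (mod 8); ε(u)ε(v)=1·0, αω(v)=0·0, βω(u)=9·0; sum ≡ 0  ⇒  +1.
(a,b)_13: α=2, u≡11; β=3, v≡1 (mod 13); (11|13)=-1, (1|13)=+1; sign (−1)^0·-1^3·+1^2 = -1.
(a,b)_11: α=2, u≡1; β=2, v≡6 (mod 11); (1|11)=+1, (6|11)=-1; sign (−1)^0·+1^2·-1^2 = +1.
(a,b)_∞: sgn(47)=+, sgn(-162526)=−, so +1.
(a,b)_5: α=-2, u≡3; β=2, v≡1 (mod 5); (3|5)=-1, (1|5)=+1; sign (−1)^0·-1^2·+1^-2 = +1.
(a,b)_17: α=2, u≡9; β=0, v≡10 (mod 17); (9|17)=+1, (10|17)=-1; sign (−1)^0·+1^0·-1^2 = +1.
(a,b)_7: α=0, u≡3; β=-1, v≡1 (mod 7); (3|7)=-1, (1|7)=+1; sign (−1)^0·-1^-1·+1^0 = -1.
Ram(47, -162526) = {7, 13}; no ℚ_7-point on the conic.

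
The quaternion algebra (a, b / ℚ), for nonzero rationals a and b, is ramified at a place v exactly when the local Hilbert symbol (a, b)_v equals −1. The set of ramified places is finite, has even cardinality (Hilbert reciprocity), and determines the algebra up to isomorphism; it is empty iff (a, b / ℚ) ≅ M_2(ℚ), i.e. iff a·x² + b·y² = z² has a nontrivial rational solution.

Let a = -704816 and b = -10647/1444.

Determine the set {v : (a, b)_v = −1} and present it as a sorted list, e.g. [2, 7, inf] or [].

Mod squares: a ≡ -899, b ≡ -7. Check v ∈ {∞, 2, 3, 7, 13, 19, 29, 31}.
v=19: a=19^0·(≡8), b=19^-2·(≡3) mod 19; (8|19)=-1, (3|19)=-1; (−1)^{0·-2·9}·(-1)^-2·(-1)^0 = +1.
v=∞: -899 < 0 and -7 < 0  ⇒  (a,b)_∞ = -1.
v=3: a=3^0·(≡1), b=3^2·(≡2) mod 3; (1|3)=+1, (2|3)=-1; (−1)^{0·2·1}·(+1)^2·(-1)^0 = +1.
v=13: a=13^0·(≡5), b=13^2·(≡2) mod 13; (5|13)=-1, (2|13)=-1; (−1)^{0·2·6}·(-1)^2·(-1)^0 = +1.
v=7: a=7^2·(≡1), b=7^1·(≡6) mod 7; (1|7)=+1, (6|7)=-1; (−1)^{2·1·3}·(+1)^1·(-1)^2 = +1.
v=31: a=31^1·(≡18), b=31^0·(≡13) mod 31; (18|31)=+1, (13|31)=-1; (−1)^{1·0·15}·(+1)^0·(-1)^1 = -1.
v=29: a=29^1·(≡27), b=29^0·(≡20) mod 29; (27|29)=-1, (20|29)=+1; (−1)^{1·0·14}·(-1)^0·(+1)^1 = +1.
v=2: v_2(a)=4, v_2(b)=-2; units ≡ 5, 1 (mod 8); ε·ε+αω+βω = 0·0+4·0+-2·1 ≡ 0  ⇒  (a,b)_2 = +1.
Ram(-899, -7) = {31, ∞}; no ℚ_31-point on the conic.

[31, inf]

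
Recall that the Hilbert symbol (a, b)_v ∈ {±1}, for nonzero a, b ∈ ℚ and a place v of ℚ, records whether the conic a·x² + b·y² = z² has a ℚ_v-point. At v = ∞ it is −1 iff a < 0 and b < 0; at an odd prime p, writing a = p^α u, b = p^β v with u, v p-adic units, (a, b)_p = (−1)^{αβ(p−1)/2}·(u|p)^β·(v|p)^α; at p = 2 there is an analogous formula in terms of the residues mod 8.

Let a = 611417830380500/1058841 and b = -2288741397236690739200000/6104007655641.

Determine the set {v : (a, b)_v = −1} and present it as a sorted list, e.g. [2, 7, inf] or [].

Mod squares: a ≡ 5, b ≡ -45695. Check v ∈ {∞, 2, 3, 5, 7, 11, 13, 19, 37}.
v=∞: 5 > 0 and -45695 < 0  ⇒  (a,b)_∞ = +1.
v=5: a=5^3·(≡4), b=5^5·(≡1) mod 5; (4|5)=+1, (1|5)=+1; (−1)^{3·5·2}·(+1)^5·(+1)^3 = +1.
v=3: a=3^-2·(≡2), b=3^-2·(≡1) mod 3; (2|3)=-1, (1|3)=+1; (−1)^{-2·-2·1}·(-1)^-2·(+1)^-2 = +1.
v=13: a=13^2·(≡11), b=13^3·(≡6) mod 13; (11|13)=-1, (6|13)=-1; (−1)^{2·3·6}·(-1)^3·(-1)^2 = -1.
v=7: a=7^-6·(≡5), b=7^-14·(≡2) mod 7; (5|7)=-1, (2|7)=+1; (−1)^{-6·-14·3}·(-1)^-14·(+1)^-6 = +1.
v=11: a=11^4·(≡3), b=11^4·(≡10) mod 11; (3|11)=+1, (10|11)=-1; (−1)^{4·4·5}·(+1)^4·(-1)^4 = +1.
v=19: a=19^2·(≡17), b=19^3·(≡3) mod 19; (17|19)=+1, (3|19)=-1; (−1)^{2·3·9}·(+1)^3·(-1)^2 = +1.
v=37: a=37^2·(≡8), b=37^3·(≡23) mod 37; (8|37)=-1, (23|37)=-1; (−1)^{2·3·18}·(-1)^3·(-1)^2 = -1.
v=2: v_2(a)=2, v_2(b)=16; units ≡ 5, 1 (mod 8); ε·ε+αω+βω = 0·0+2·0+16·1 ≡ 0  ⇒  (a,b)_2 = +1.
|Ram(5, -45695)| = 2, even; anisotropic at {13, 37}.

[13, 37]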